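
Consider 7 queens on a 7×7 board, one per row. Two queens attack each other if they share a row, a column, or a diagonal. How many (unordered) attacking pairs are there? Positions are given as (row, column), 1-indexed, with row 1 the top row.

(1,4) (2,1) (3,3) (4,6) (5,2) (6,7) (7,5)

0

All columns are distinct and no two queens satisfy |Δrow| = |Δcol|, so no pair attacks.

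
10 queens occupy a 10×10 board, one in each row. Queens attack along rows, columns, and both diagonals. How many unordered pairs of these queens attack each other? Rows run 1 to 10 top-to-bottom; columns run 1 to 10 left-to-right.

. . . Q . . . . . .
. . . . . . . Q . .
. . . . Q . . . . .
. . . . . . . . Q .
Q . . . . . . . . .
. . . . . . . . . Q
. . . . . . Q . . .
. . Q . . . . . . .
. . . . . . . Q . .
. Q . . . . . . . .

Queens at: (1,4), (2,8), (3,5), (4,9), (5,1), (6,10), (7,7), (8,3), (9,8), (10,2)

1

Same column: (2,8)–(9,8) (column 8).
Total attacking pairs: 1.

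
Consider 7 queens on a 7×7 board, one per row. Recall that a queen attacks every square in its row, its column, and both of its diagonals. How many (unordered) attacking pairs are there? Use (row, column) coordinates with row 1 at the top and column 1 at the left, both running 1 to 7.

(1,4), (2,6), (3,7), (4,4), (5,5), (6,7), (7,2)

Same column: (1,4)–(4,4) (column 4); (3,7)–(6,7) (column 7).
Same diagonal: (2,6)–(3,7) (|2−3| = |6−7| = 1); (2,6)–(4,4) (|2−4| = |6−4| = 2); (3,7)–(5,5) (|3−5| = |7−5| = 2); (4,4)–(5,5) (|4−5| = |4−5| = 1).
Total attacking pairs: 6.

6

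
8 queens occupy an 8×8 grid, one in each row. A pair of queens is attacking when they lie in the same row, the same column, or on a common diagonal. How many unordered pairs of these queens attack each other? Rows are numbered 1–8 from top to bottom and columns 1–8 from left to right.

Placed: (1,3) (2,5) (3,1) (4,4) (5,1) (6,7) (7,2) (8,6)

3

Same column: (3,1)–(5,1) (column 1).
Same diagonal: (1,3)–(3,1) (|1−3| = |3−1| = 2); (3,1)–(8,6) (|3−8| = |1−6| = 5).
Total attacking pairs: 3.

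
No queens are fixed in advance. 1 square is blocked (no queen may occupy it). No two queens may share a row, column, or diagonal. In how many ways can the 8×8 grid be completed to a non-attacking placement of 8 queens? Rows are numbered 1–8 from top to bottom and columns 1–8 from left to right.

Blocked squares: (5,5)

84

Branch on row 1: col 1 → 4; col 2 → 8; col 3 → 13; col 4 → 17; col 5 → 18; col 6 → 13; col 7 → 7; col 8 → 4.
Sum: 4 + 8 + 13 + 17 + 18 + 13 + 7 + 4 = 84.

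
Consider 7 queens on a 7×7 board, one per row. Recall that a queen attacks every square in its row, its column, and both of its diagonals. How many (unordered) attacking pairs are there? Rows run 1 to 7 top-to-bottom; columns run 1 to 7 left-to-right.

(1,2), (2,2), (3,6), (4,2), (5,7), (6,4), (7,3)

5

Same column: (1,2)–(2,2) (column 2); (1,2)–(4,2) (column 2); (2,2)–(4,2) (column 2).
Same diagonal: (4,2)–(6,4) (|4−6| = |2−4| = 2); (6,4)–(7,3) (|6−7| = |4−3| = 1).
Total attacking pairs: 5.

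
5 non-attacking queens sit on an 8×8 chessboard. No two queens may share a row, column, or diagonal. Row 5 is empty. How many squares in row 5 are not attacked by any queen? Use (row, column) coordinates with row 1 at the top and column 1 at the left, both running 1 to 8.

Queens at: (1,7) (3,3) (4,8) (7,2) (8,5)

(1,7) attacks row 5 at column 7 and diagonals 3.
(3,3) attacks row 5 at column 3 and diagonals 1, 5.
(4,8) attacks row 5 at column 8 and diagonals 7.
(7,2) attacks row 5 at column 2 and diagonals 4.
(8,5) attacks row 5 at column 5 and diagonals 2, 8.
Attacked columns: {1, 2, 3, 4, 5, 7, 8}. Safe: {6}.

1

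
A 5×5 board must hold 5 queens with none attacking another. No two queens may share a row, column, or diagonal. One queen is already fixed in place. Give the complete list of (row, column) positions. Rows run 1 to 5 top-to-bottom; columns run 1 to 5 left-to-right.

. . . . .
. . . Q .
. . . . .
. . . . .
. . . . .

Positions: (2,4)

(1,2) (2,4) (3,1) (4,3) (5,5)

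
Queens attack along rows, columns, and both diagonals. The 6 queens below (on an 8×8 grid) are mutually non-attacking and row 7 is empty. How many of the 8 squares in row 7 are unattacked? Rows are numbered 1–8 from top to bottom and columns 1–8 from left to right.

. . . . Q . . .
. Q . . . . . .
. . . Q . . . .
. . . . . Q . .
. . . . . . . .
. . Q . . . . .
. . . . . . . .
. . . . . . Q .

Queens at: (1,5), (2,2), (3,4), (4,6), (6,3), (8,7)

(1,5) attacks row 7 at column 5.
(2,2) attacks row 7 at column 2 and diagonals 7.
(3,4) attacks row 7 at column 4 and diagonals 8.
(4,6) attacks row 7 at column 6 and diagonals 3.
(6,3) attacks row 7 at column 3 and diagonals 2, 4.
(8,7) attacks row 7 at column 7 and diagonals 6, 8.
Attacked columns: {2, 3, 4, 5, 6, 7, 8}. Safe: {1}.

1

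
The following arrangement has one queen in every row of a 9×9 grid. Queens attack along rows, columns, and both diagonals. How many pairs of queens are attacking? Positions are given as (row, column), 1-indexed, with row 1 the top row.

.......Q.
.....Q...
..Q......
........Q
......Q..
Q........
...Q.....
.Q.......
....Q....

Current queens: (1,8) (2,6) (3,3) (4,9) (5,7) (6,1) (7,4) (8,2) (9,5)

0

All columns are distinct and no two queens satisfy |Δrow| = |Δcol|, so no pair attacks.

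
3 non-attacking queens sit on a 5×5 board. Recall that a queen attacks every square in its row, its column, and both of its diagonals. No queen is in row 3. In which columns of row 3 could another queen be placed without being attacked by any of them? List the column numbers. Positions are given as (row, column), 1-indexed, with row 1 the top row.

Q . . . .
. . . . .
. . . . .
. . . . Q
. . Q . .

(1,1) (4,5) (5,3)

(1,1) attacks row 3 at column 1 and diagonals 3.
(4,5) attacks row 3 at column 5 and diagonals 4.
(5,3) attacks row 3 at column 3 and diagonals 1, 5.
Attacked columns: {1, 3, 4, 5}. Safe: {2}.

columns 2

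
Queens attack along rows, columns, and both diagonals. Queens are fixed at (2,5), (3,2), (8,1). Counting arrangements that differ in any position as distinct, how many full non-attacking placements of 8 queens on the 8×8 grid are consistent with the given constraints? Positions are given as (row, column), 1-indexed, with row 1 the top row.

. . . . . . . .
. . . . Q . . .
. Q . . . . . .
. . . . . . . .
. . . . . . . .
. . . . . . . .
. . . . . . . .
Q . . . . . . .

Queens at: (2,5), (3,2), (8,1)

Branch on row 1: col 3 → 1; col 7 → 0.
Sum: 1 + 0 = 1.

1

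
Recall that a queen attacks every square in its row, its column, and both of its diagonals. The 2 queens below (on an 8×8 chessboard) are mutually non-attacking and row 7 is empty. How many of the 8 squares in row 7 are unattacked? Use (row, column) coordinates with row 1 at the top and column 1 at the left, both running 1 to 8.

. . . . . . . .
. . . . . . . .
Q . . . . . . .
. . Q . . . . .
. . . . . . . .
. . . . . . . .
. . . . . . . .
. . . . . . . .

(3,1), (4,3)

(3,1) attacks row 7 at column 1 and diagonals 5.
(4,3) attacks row 7 at column 3 and diagonals 6.
Attacked columns: {1, 3, 5, 6}. Safe: {2, 4, 7, 8}.

4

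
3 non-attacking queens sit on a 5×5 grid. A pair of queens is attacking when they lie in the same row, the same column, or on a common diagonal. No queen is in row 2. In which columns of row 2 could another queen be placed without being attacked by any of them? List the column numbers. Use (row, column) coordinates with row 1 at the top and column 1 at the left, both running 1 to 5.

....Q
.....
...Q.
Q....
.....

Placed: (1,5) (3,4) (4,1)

columns 2

(1,5) attacks row 2 at column 5 and diagonals 4.
(3,4) attacks row 2 at column 4 and diagonals 3, 5.
(4,1) attacks row 2 at column 1 and diagonals 3.
Attacked columns: {1, 3, 4, 5}. Safe: {2}.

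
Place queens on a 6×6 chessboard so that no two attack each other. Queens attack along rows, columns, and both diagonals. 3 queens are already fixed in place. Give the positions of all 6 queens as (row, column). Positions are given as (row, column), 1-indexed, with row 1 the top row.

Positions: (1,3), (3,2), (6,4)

(1,3) (2,6) (3,2) (4,5) (5,1) (6,4)

Row 2: attacked by (1,3)→{2,3,4}; (3,2)→{1,2,3}; (6,4)→{4}. Safe: 5, 6. Place at column 6.
Row 4: attacked by (1,3)→{3,6}; (2,6)→{4,6}; (3,2)→{1,2,3}; (6,4)→{2,4,6}. Safe: 5. Place at column 5.
Row 5: attacked by (1,3)→{3}; (2,6)→{3,6}; (3,2)→{2,4}; (4,5)→{4,5,6}; (6,4)→{3,4,5}. Safe: 1. Place at column 1.
Columns [3, 6, 2, 5, 1, 4], r−c [-2, -4, 1, -1, 4, 2], r+c [4, 8, 5, 9, 6, 10] are all distinct, so no two queens attack.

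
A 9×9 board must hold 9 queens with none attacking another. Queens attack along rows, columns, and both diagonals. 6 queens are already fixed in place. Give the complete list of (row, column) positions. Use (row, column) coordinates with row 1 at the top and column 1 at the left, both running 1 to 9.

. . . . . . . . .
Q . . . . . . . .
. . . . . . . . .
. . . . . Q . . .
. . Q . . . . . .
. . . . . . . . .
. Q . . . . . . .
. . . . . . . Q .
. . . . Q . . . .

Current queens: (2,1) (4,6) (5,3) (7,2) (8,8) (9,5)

Row 1: attacked by (2,1)→{1,2}; (4,6)→{3,6,9}; (5,3)→{3,7}; (7,2)→{2,8}; (8,8)→{1,8}; (9,5)→{5}. Safe: 4. Place at column 4.
Row 3: attacked by (1,4)→{2,4,6}; (2,1)→{1,2}; (4,6)→{5,6,7}; (5,3)→{1,3,5}; (7,2)→{2,6}; (8,8)→{3,8}; (9,5)→{5}. Safe: 9. Place at column 9.
Row 6: attacked by (1,4)→{4,9}; (2,1)→{1,5}; (3,9)→{6,9}; (4,6)→{4,6,8}; (5,3)→{2,3,4}; (7,2)→{1,2,3}; (8,8)→{6,8}; (9,5)→{2,5,8}. Safe: 7. Place at column 7.
Columns [4, 1, 9, 6, 3, 7, 2, 8, 5], r−c [-3, 1, -6, -2, 2, -1, 5, 0, 4], r+c [5, 3, 12, 10, 8, 13, 9, 16, 14] are all distinct, so no two queens attack.

(1,4) (2,1) (3,9) (4,6) (5,3) (6,7) (7,2) (8,8) (9,5)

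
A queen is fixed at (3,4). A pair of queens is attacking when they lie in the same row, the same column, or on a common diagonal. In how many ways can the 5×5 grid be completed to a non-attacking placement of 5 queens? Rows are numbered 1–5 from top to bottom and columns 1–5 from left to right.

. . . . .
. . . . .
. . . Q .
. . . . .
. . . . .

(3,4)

2

Branch on row 1: col 1 → 0; col 3 → 1; col 5 → 1.
Sum: 0 + 1 + 1 = 2.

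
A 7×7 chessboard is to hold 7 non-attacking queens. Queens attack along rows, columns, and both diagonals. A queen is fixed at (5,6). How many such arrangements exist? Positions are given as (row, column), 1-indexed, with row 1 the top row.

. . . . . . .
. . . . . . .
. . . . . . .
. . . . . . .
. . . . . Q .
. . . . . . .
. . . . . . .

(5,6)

6

Branch on row 1: col 1 → 1; col 3 → 1; col 4 → 2; col 5 → 1; col 7 → 1.
Sum: 1 + 1 + 2 + 1 + 1 = 6.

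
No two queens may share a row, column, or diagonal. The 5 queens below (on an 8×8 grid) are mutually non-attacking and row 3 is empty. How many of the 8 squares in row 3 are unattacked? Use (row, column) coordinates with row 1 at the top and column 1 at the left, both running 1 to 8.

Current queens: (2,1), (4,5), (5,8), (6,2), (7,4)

2

(2,1) attacks row 3 at column 1 and diagonals 2.
(4,5) attacks row 3 at column 5 and diagonals 4, 6.
(5,8) attacks row 3 at column 8 and diagonals 6.
(6,2) attacks row 3 at column 2 and diagonals 5.
(7,4) attacks row 3 at column 4 and diagonals 8.
Attacked columns: {1, 2, 4, 5, 6, 8}. Safe: {3, 7}.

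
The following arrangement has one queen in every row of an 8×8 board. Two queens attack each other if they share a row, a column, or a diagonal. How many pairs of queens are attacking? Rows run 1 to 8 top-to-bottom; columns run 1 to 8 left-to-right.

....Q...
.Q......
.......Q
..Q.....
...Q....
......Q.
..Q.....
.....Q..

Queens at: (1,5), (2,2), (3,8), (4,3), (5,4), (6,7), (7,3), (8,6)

Same column: (4,3)–(7,3) (column 3).
Same diagonal: (4,3)–(5,4) (|4−5| = |3−4| = 1).
Total attacking pairs: 2.

2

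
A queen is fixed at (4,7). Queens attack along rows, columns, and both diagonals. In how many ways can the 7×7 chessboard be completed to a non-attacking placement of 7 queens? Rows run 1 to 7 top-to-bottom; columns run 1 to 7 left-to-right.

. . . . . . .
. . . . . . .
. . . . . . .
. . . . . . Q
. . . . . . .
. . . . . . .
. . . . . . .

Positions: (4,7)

6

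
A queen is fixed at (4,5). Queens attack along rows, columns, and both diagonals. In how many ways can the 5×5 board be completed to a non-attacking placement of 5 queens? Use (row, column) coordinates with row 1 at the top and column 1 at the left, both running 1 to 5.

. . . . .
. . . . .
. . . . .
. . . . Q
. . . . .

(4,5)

Branch on row 1: col 1 → 1; col 3 → 0; col 4 → 1.
Sum: 1 + 0 + 1 = 2.

2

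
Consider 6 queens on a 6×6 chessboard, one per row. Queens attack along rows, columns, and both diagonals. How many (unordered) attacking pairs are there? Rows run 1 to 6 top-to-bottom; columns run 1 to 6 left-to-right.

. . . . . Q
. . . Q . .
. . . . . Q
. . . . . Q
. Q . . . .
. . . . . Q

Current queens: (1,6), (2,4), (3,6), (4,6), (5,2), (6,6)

Same column: (1,6)–(3,6) (column 6); (1,6)–(4,6) (column 6); (1,6)–(6,6) (column 6); (3,6)–(4,6) (column 6); (3,6)–(6,6) (column 6); (4,6)–(6,6) (column 6).
Same diagonal: (1,6)–(5,2) (|1−5| = |6−2| = 4); (2,4)–(4,6) (|2−4| = |4−6| = 2).
Total attacking pairs: 8.

8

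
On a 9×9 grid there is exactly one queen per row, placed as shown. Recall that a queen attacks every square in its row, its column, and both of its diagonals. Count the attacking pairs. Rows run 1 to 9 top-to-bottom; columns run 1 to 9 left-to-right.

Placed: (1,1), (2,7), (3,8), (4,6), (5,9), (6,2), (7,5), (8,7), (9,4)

2

Same column: (2,7)–(8,7) (column 7).
Same diagonal: (2,7)–(3,8) (|2−3| = |7−8| = 1).
Total attacking pairs: 2.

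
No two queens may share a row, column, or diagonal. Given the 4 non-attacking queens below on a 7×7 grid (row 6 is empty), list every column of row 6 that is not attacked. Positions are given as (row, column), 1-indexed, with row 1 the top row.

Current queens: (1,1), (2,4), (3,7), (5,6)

columns 2, 3

(1,1) attacks row 6 at column 1 and diagonals 6.
(2,4) attacks row 6 at column 4.
(3,7) attacks row 6 at column 7 and diagonals 4.
(5,6) attacks row 6 at column 6 and diagonals 5, 7.
Attacked columns: {1, 4, 5, 6, 7}. Safe: {2, 3}.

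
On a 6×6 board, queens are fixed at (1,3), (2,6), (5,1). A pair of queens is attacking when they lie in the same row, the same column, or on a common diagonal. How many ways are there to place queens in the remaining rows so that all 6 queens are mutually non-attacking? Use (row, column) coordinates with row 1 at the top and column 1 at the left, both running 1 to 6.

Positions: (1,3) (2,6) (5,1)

1

Branch on row 3: col 2 → 1; col 4 → 0.
Sum: 1 + 0 = 1.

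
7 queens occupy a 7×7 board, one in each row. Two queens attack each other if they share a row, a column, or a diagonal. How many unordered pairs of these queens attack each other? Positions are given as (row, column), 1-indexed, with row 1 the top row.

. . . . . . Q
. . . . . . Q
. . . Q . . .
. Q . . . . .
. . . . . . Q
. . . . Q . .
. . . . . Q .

4

Same column: (1,7)–(2,7) (column 7); (1,7)–(5,7) (column 7); (2,7)–(5,7) (column 7).
Same diagonal: (6,5)–(7,6) (|6−7| = |5−6| = 1).
Total attacking pairs: 4.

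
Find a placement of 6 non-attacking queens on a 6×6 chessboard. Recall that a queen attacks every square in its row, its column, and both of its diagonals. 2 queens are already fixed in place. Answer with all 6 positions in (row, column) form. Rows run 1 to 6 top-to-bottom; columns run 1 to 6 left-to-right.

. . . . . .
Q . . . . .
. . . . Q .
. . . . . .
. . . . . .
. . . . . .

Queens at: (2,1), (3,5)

Row 1: attacked by (2,1)→{1,2}; (3,5)→{3,5}. Safe: 4, 6. Place at column 4.
Row 4: attacked by (1,4)→{1,4}; (2,1)→{1,3}; (3,5)→{4,5,6}. Safe: 2. Place at column 2.
Row 5: attacked by (1,4)→{4}; (2,1)→{1,4}; (3,5)→{3,5}; (4,2)→{1,2,3}. Safe: 6. Place at column 6.
Row 6: attacked by (1,4)→{4}; (2,1)→{1,5}; (3,5)→{2,5}; (4,2)→{2,4}; (5,6)→{5,6}. Safe: 3. Place at column 3.
Columns [4, 1, 5, 2, 6, 3], r−c [-3, 1, -2, 2, -1, 3], r+c [5, 3, 8, 6, 11, 9] are all distinct, so no two queens attack.

(1,4) (2,1) (3,5) (4,2) (5,6) (6,3)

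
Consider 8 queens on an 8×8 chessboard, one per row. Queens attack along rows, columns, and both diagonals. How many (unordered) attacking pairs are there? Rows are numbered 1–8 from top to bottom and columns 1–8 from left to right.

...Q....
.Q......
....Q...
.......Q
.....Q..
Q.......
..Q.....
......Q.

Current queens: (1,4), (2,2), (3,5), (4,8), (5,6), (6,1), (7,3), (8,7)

0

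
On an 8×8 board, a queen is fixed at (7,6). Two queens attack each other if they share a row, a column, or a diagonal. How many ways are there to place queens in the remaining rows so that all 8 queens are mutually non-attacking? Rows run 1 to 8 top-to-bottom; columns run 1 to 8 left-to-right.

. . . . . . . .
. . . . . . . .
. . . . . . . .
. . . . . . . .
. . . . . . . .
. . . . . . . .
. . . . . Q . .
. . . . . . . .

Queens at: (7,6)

14

Branch on row 1: col 1 → 1; col 2 → 3; col 3 → 0; col 4 → 3; col 5 → 6; col 7 → 1; col 8 → 0.
Sum: 1 + 3 + 0 + 3 + 6 + 1 + 0 = 14.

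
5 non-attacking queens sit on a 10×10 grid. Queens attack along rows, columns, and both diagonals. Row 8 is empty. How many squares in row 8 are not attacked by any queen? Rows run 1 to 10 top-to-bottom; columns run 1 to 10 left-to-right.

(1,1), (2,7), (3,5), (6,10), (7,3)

2

(1,1) attacks row 8 at column 1 and diagonals 8.
(2,7) attacks row 8 at column 7 and diagonals 1.
(3,5) attacks row 8 at column 5 and diagonals 10.
(6,10) attacks row 8 at column 10 and diagonals 8.
(7,3) attacks row 8 at column 3 and diagonals 2, 4.
Attacked columns: {1, 2, 3, 4, 5, 7, 8, 10}. Safe: {6, 9}.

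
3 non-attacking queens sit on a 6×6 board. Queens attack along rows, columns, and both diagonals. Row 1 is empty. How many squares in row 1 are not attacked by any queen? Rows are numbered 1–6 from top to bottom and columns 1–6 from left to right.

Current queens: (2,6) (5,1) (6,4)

(2,6) attacks row 1 at column 6 and diagonals 5.
(5,1) attacks row 1 at column 1 and diagonals 5.
(6,4) attacks row 1 at column 4.
Attacked columns: {1, 4, 5, 6}. Safe: {2, 3}.

2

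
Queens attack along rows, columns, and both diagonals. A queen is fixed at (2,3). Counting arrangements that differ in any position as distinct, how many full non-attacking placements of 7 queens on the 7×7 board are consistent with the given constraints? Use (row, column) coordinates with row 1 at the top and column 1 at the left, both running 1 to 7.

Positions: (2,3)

6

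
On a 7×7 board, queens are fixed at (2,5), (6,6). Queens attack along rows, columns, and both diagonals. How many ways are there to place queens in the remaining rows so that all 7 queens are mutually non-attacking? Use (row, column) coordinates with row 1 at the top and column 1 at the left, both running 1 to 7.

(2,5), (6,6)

1

Branch on row 1: col 2 → 0; col 3 → 1; col 7 → 0.
Sum: 0 + 1 + 0 = 1.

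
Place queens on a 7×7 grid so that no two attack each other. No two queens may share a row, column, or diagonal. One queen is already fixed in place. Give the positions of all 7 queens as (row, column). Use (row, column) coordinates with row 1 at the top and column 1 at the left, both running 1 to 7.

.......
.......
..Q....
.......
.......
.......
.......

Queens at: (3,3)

Row 1: attacked by (3,3)→{1,3,5}. Safe: 2, 4, 6, 7. Place at column 2.
Row 2: attacked by (1,2)→{1,2,3}; (3,3)→{2,3,4}. Safe: 5, 6, 7. Place at column 6.
Row 4: attacked by (1,2)→{2,5}; (2,6)→{4,6}; (3,3)→{2,3,4}. Safe: 1, 7. Place at column 7.
Row 5: attacked by (1,2)→{2,6}; (2,6)→{3,6}; (3,3)→{1,3,5}; (4,7)→{6,7}. Safe: 4. Place at column 4.
Row 6: attacked by (1,2)→{2,7}; (2,6)→{2,6}; (3,3)→{3,6}; (4,7)→{5,7}; (5,4)→{3,4,5}. Safe: 1. Place at column 1.
Row 7: attacked by (1,2)→{2}; (2,6)→{1,6}; (3,3)→{3,7}; (4,7)→{4,7}; (5,4)→{2,4,6}; (6,1)→{1,2}. Safe: 5. Place at column 5.
Columns [2, 6, 3, 7, 4, 1, 5], r−c [-1, -4, 0, -3, 1, 5, 2], r+c [3, 8, 6, 11, 9, 7, 12] are all distinct, so no two queens attack.

(1,2) (2,6) (3,3) (4,7) (5,4) (6,1) (7,5)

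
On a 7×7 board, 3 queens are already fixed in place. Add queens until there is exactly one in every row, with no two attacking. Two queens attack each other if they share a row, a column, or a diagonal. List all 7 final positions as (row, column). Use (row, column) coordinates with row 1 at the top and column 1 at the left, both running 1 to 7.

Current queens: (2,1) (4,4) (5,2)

Row 1: attacked by (2,1)→{1,2}; (4,4)→{1,4,7}; (5,2)→{2,6}. Safe: 3, 5. Place at column 3.
Row 3: attacked by (1,3)→{1,3,5}; (2,1)→{1,2}; (4,4)→{3,4,5}; (5,2)→{2,4}. Safe: 6, 7. Place at column 6.
Row 6: attacked by (1,3)→{3}; (2,1)→{1,5}; (3,6)→{3,6}; (4,4)→{2,4,6}; (5,2)→{1,2,3}. Safe: 7. Place at column 7.
Row 7: attacked by (1,3)→{3}; (2,1)→{1,6}; (3,6)→{2,6}; (4,4)→{1,4,7}; (5,2)→{2,4}; (6,7)→{6,7}. Safe: 5. Place at column 5.
Columns [3, 1, 6, 4, 2, 7, 5], r−c [-2, 1, -3, 0, 3, -1, 2], r+c [4, 3, 9, 8, 7, 13, 12] are all distinct, so no two queens attack.

(1,3) (2,1) (3,6) (4,4) (5,2) (6,7) (7,5)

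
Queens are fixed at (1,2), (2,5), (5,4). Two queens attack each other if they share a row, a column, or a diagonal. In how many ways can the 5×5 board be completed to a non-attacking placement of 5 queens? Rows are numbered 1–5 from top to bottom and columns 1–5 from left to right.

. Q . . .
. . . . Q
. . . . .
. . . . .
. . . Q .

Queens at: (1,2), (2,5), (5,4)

1

Branch on row 3: col 1 → 0; col 3 → 1.
Sum: 0 + 1 = 1.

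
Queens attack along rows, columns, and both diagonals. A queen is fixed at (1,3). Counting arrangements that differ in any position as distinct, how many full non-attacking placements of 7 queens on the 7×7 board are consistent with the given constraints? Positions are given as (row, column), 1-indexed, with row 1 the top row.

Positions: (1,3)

6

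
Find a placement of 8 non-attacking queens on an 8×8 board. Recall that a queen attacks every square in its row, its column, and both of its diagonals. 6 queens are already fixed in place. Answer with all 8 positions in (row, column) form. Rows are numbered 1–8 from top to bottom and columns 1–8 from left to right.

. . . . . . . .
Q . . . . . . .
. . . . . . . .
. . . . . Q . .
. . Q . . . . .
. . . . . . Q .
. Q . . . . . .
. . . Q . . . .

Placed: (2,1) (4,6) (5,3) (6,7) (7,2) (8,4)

(1,5) (2,1) (3,8) (4,6) (5,3) (6,7) (7,2) (8,4)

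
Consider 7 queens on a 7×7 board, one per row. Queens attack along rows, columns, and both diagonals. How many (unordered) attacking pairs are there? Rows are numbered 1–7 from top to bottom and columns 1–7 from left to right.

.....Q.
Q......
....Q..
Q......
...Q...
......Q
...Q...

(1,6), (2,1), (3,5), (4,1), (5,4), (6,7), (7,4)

Same column: (2,1)–(4,1) (column 1); (5,4)–(7,4) (column 4).
Same diagonal: (2,1)–(5,4) (|2−5| = |1−4| = 3); (4,1)–(7,4) (|4−7| = |1−4| = 3).
Total attacking pairs: 4.

4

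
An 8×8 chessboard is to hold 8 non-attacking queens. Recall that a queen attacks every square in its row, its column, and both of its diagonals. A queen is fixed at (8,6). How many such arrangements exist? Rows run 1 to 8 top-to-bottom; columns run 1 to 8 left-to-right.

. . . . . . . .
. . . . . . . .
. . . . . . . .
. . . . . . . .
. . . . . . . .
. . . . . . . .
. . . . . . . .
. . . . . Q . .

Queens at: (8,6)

Branch on row 1: col 1 → 0; col 2 → 0; col 3 → 5; col 4 → 4; col 5 → 3; col 7 → 2; col 8 → 2.
Sum: 0 + 0 + 5 + 4 + 3 + 2 + 2 = 16.

16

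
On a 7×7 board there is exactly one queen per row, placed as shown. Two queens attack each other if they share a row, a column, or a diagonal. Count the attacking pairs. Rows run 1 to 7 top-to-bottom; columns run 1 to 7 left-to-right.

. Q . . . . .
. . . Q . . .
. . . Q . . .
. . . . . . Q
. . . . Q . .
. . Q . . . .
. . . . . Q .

Same column: (2,4)–(3,4) (column 4).
Same diagonal: (1,2)–(3,4) (|1−3| = |2−4| = 2).
Total attacking pairs: 2.

2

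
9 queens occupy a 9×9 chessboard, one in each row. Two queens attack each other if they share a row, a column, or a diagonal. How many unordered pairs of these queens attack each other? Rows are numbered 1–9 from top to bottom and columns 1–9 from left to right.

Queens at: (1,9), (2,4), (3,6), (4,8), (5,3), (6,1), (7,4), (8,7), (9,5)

Same column: (2,4)–(7,4) (column 4).
Total attacking pairs: 1.

1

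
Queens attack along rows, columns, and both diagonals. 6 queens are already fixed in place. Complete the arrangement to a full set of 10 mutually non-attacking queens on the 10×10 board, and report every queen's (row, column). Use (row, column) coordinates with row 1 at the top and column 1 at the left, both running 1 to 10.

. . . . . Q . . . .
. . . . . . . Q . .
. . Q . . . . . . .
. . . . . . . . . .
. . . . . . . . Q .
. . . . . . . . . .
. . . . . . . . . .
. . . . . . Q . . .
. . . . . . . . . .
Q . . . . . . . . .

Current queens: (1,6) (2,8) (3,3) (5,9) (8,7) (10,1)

(1,6) (2,8) (3,3) (4,5) (5,9) (6,2) (7,10) (8,7) (9,4) (10,1)

Row 4: attacked by (1,6)→{3,6,9}; (2,8)→{6,8,10}; (3,3)→{2,3,4}; (5,9)→{8,9,10}; (8,7)→{3,7}; (10,1)→{1,7}. Safe: 5. Place at column 5.
Row 6: attacked by (1,6)→{1,6}; (2,8)→{4,8}; (3,3)→{3,6}; (4,5)→{3,5,7}; (5,9)→{8,9,10}; (8,7)→{5,7,9}; (10,1)→{1,5}. Safe: 2. Place at column 2.
Row 7: attacked by (1,6)→{6}; (2,8)→{3,8}; (3,3)→{3,7}; (4,5)→{2,5,8}; (5,9)→{7,9}; (6,2)→{1,2,3}; (8,7)→{6,7,8}; (10,1)→{1,4}. Safe: 10. Place at column 10.
Row 9: attacked by (1,6)→{6}; (2,8)→{1,8}; (3,3)→{3,9}; (4,5)→{5,10}; (5,9)→{5,9}; (6,2)→{2,5}; (7,10)→{8,10}; (8,7)→{6,7,8}; (10,1)→{1,2}. Safe: 4. Place at column 4.
Columns [6, 8, 3, 5, 9, 2, 10, 7, 4, 1], r−c [-5, -6, 0, -1, -4, 4, -3, 1, 5, 9], r+c [7, 10, 6, 9, 14, 8, 17, 15, 13, 11] are all distinct, so no two queens attack.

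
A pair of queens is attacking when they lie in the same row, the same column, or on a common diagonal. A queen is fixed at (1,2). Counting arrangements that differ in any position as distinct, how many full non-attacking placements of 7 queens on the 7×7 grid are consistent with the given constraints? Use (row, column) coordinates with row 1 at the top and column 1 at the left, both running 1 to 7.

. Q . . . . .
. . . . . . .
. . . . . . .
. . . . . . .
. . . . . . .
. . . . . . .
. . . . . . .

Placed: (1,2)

7

Branch on row 2: col 4 → 2; col 5 → 3; col 6 → 1; col 7 → 1.
Sum: 2 + 3 + 1 + 1 = 7.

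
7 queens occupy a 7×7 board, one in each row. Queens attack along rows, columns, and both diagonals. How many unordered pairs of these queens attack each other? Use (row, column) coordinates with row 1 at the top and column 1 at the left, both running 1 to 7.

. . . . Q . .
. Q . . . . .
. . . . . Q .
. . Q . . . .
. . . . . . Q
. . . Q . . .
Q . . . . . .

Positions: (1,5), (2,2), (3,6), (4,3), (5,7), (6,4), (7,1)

All columns are distinct and no two queens satisfy |Δrow| = |Δcol|, so no pair attacks.

0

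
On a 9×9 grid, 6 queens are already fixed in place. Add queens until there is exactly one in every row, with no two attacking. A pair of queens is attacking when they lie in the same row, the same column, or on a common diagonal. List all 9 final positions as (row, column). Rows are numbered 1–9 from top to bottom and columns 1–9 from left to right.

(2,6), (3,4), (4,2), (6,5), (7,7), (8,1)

(1,9) (2,6) (3,4) (4,2) (5,8) (6,5) (7,7) (8,1) (9,3)

Row 1: attacked by (2,6)→{5,6,7}; (3,4)→{2,4,6}; (4,2)→{2,5}; (6,5)→{5}; (7,7)→{1,7}; (8,1)→{1,8}. Safe: 3, 9. Place at column 9.
Row 5: attacked by (1,9)→{5,9}; (2,6)→{3,6,9}; (3,4)→{2,4,6}; (4,2)→{1,2,3}; (6,5)→{4,5,6}; (7,7)→{5,7,9}; (8,1)→{1,4}. Safe: 8. Place at column 8.
Row 9: attacked by (1,9)→{1,9}; (2,6)→{6}; (3,4)→{4}; (4,2)→{2,7}; (5,8)→{4,8}; (6,5)→{2,5,8}; (7,7)→{5,7,9}; (8,1)→{1,2}. Safe: 3. Place at column 3.
Columns [9, 6, 4, 2, 8, 5, 7, 1, 3], r−c [-8, -4, -1, 2, -3, 1, 0, 7, 6], r+c [10, 8, 7, 6, 13, 11, 14, 9, 12] are all distinct, so no two queens attack.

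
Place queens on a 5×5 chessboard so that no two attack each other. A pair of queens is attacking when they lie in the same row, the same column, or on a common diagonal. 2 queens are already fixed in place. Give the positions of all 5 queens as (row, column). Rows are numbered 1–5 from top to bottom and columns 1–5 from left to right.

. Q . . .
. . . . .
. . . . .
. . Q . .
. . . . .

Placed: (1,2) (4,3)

Row 2: attacked by (1,2)→{1,2,3}; (4,3)→{1,3,5}. Safe: 4. Place at column 4.
Row 3: attacked by (1,2)→{2,4}; (2,4)→{3,4,5}; (4,3)→{2,3,4}. Safe: 1. Place at column 1.
Row 5: attacked by (1,2)→{2}; (2,4)→{1,4}; (3,1)→{1,3}; (4,3)→{2,3,4}. Safe: 5. Place at column 5.
Columns [2, 4, 1, 3, 5], r−c [-1, -2, 2, 1, 0], r+c [3, 6, 4, 7, 10] are all distinct, so no two queens attack.

(1,2) (2,4) (3,1) (4,3) (5,5)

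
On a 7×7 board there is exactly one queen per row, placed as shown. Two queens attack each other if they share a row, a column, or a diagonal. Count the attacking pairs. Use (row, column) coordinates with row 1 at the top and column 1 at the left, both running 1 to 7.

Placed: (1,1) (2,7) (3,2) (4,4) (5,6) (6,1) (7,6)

4

Same column: (1,1)–(6,1) (column 1); (5,6)–(7,6) (column 6).
Same diagonal: (1,1)–(4,4) (|1−4| = |1−4| = 3); (3,2)–(7,6) (|3−7| = |2−6| = 4).
Total attacking pairs: 4.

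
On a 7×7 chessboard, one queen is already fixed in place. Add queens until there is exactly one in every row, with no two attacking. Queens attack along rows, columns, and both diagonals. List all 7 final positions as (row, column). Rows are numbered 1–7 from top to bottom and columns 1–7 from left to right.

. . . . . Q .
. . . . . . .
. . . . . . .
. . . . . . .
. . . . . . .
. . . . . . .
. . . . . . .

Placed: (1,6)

(1,6) (2,3) (3,5) (4,7) (5,1) (6,4) (7,2)

Row 2: attacked by (1,6)→{5,6,7}. Safe: 1, 2, 3, 4. Place at column 3.
Row 3: attacked by (1,6)→{4,6}; (2,3)→{2,3,4}. Safe: 1, 5, 7. Place at column 5.
Row 4: attacked by (1,6)→{3,6}; (2,3)→{1,3,5}; (3,5)→{4,5,6}. Safe: 2, 7. Place at column 7.
Row 5: attacked by (1,6)→{2,6}; (2,3)→{3,6}; (3,5)→{3,5,7}; (4,7)→{6,7}. Safe: 1, 4. Place at column 1.
Row 6: attacked by (1,6)→{1,6}; (2,3)→{3,7}; (3,5)→{2,5}; (4,7)→{5,7}; (5,1)→{1,2}. Safe: 4. Place at column 4.
Row 7: attacked by (1,6)→{6}; (2,3)→{3}; (3,5)→{1,5}; (4,7)→{4,7}; (5,1)→{1,3}; (6,4)→{3,4,5}. Safe: 2. Place at column 2.
Columns [6, 3, 5, 7, 1, 4, 2], r−c [-5, -1, -2, -3, 4, 2, 5], r+c [7, 5, 8, 11, 6, 10, 9] are all distinct, so no two queens attack.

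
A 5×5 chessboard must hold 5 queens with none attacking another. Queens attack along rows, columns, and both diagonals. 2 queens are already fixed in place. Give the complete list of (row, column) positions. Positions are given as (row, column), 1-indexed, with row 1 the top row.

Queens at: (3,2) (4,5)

(1,1) (2,4) (3,2) (4,5) (5,3)

Row 1: attacked by (3,2)→{2,4}; (4,5)→{2,5}. Safe: 1, 3. Place at column 1.
Row 2: attacked by (1,1)→{1,2}; (3,2)→{1,2,3}; (4,5)→{3,5}. Safe: 4. Place at column 4.
Row 5: attacked by (1,1)→{1,5}; (2,4)→{1,4}; (3,2)→{2,4}; (4,5)→{4,5}. Safe: 3. Place at column 3.
Columns [1, 4, 2, 5, 3], r−c [0, -2, 1, -1, 2], r+c [2, 6, 5, 9, 8] are all distinct, so no two queens attack.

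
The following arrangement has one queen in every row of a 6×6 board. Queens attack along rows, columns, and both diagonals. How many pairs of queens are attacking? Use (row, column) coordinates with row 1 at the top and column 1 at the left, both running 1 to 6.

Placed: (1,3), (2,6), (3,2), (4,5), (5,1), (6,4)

All columns are distinct and no two queens satisfy |Δrow| = |Δcol|, so no pair attacks.

0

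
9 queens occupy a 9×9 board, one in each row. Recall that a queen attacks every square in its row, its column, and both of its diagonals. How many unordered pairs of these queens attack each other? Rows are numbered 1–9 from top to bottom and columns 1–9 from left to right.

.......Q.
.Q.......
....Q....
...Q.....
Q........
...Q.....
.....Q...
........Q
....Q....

Same column: (3,5)–(9,5) (column 5); (4,4)–(6,4) (column 4).
Same diagonal: (2,2)–(4,4) (|2−4| = |2−4| = 2); (3,5)–(4,4) (|3−4| = |5−4| = 1); (5,1)–(9,5) (|5−9| = |1−5| = 4).
Total attacking pairs: 5.

5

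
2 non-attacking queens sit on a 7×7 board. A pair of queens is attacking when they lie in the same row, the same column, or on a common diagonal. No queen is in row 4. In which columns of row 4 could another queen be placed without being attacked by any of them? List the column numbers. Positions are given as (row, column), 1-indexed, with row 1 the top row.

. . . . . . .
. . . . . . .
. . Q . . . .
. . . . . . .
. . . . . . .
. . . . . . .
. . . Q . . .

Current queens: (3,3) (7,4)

columns 5, 6

(3,3) attacks row 4 at column 3 and diagonals 2, 4.
(7,4) attacks row 4 at column 4 and diagonals 1, 7.
Attacked columns: {1, 2, 3, 4, 7}. Safe: {5, 6}.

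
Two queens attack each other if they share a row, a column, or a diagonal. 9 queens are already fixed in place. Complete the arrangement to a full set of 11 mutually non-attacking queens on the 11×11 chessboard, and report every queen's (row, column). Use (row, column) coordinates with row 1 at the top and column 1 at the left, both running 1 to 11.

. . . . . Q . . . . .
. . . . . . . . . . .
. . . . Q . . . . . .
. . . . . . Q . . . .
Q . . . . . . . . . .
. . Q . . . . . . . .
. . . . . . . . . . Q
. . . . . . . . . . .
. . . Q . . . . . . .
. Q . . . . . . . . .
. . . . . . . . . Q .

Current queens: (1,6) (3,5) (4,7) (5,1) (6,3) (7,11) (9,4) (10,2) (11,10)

(1,6) (2,8) (3,5) (4,7) (5,1) (6,3) (7,11) (8,9) (9,4) (10,2) (11,10)

Row 2: attacked by (1,6)→{5,6,7}; (3,5)→{4,5,6}; (4,7)→{5,7,9}; (5,1)→{1,4}; (6,3)→{3,7}; (7,11)→{6,11}; (9,4)→{4,11}; (10,2)→{2,10}; (11,10)→{1,10}. Safe: 8. Place at column 8.
Row 8: attacked by (1,6)→{6}; (2,8)→{2,8}; (3,5)→{5,10}; (4,7)→{3,7,11}; (5,1)→{1,4}; (6,3)→{1,3,5}; (7,11)→{10,11}; (9,4)→{3,4,5}; (10,2)→{2,4}; (11,10)→{7,10}. Safe: 9. Place at column 9.
Columns [6, 8, 5, 7, 1, 3, 11, 9, 4, 2, 10], r−c [-5, -6, -2, -3, 4, 3, -4, -1, 5, 8, 1], r+c [7, 10, 8, 11, 6, 9, 18, 17, 13, 12, 21] are all distinct, so no two queens attack.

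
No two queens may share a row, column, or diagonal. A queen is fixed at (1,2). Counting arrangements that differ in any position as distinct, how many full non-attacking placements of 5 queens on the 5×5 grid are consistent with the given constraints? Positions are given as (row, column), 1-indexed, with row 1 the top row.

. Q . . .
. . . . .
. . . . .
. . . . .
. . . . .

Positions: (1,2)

Branch on row 2: col 4 → 1; col 5 → 1.
Sum: 1 + 1 = 2.

2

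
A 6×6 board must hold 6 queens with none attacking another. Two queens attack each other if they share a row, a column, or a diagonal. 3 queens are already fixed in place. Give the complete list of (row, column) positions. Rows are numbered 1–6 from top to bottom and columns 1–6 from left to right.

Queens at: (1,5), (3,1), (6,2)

Row 2: attacked by (1,5)→{4,5,6}; (3,1)→{1,2}; (6,2)→{2,6}. Safe: 3. Place at column 3.
Row 4: attacked by (1,5)→{2,5}; (2,3)→{1,3,5}; (3,1)→{1,2}; (6,2)→{2,4}. Safe: 6. Place at column 6.
Row 5: attacked by (1,5)→{1,5}; (2,3)→{3,6}; (3,1)→{1,3}; (4,6)→{5,6}; (6,2)→{1,2,3}. Safe: 4. Place at column 4.
Columns [5, 3, 1, 6, 4, 2], r−c [-4, -1, 2, -2, 1, 4], r+c [6, 5, 4, 10, 9, 8] are all distinct, so no two queens attack.

(1,5) (2,3) (3,1) (4,6) (5,4) (6,2)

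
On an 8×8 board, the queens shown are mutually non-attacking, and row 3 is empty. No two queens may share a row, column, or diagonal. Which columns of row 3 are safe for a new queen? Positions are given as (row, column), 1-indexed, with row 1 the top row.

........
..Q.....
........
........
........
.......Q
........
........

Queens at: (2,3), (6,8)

columns 1, 6, 7

(2,3) attacks row 3 at column 3 and diagonals 2, 4.
(6,8) attacks row 3 at column 8 and diagonals 5.
Attacked columns: {2, 3, 4, 5, 8}. Safe: {1, 6, 7}.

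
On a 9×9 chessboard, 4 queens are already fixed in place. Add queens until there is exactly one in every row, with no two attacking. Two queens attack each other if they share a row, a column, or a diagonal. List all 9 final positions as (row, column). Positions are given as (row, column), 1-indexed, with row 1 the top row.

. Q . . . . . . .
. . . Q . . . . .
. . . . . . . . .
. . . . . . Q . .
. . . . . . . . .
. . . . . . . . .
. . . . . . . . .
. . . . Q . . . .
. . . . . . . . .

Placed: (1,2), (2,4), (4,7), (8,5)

Row 3: attacked by (1,2)→{2,4}; (2,4)→{3,4,5}; (4,7)→{6,7,8}; (8,5)→{5}. Safe: 1, 9. Place at column 1.
Row 5: attacked by (1,2)→{2,6}; (2,4)→{1,4,7}; (3,1)→{1,3}; (4,7)→{6,7,8}; (8,5)→{2,5,8}. Safe: 9. Place at column 9.
Row 6: attacked by (1,2)→{2,7}; (2,4)→{4,8}; (3,1)→{1,4}; (4,7)→{5,7,9}; (5,9)→{8,9}; (8,5)→{3,5,7}. Safe: 6. Place at column 6.
Row 7: attacked by (1,2)→{2,8}; (2,4)→{4,9}; (3,1)→{1,5}; (4,7)→{4,7}; (5,9)→{7,9}; (6,6)→{5,6,7}; (8,5)→{4,5,6}. Safe: 3. Place at column 3.
Row 9: attacked by (1,2)→{2}; (2,4)→{4}; (3,1)→{1,7}; (4,7)→{2,7}; (5,9)→{5,9}; (6,6)→{3,6,9}; (7,3)→{1,3,5}; (8,5)→{4,5,6}. Safe: 8. Place at column 8.
Columns [2, 4, 1, 7, 9, 6, 3, 5, 8], r−c [-1, -2, 2, -3, -4, 0, 4, 3, 1], r+c [3, 6, 4, 11, 14, 12, 10, 13, 17] are all distinct, so no two queens attack.

(1,2) (2,4) (3,1) (4,7) (5,9) (6,6) (7,3) (8,5) (9,8)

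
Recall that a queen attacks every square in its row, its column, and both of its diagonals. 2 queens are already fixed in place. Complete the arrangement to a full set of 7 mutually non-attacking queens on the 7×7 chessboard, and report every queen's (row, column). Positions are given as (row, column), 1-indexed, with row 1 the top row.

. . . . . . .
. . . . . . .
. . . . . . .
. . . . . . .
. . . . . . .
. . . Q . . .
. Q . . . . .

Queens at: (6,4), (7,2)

(1,7) (2,5) (3,3) (4,1) (5,6) (6,4) (7,2)

Row 1: attacked by (6,4)→{4}; (7,2)→{2}. Safe: 1, 3, 5, 6, 7. Place at column 7.
Row 2: attacked by (1,7)→{6,7}; (6,4)→{4}; (7,2)→{2,7}. Safe: 1, 3, 5. Place at column 5.
Row 3: attacked by (1,7)→{5,7}; (2,5)→{4,5,6}; (6,4)→{1,4,7}; (7,2)→{2,6}. Safe: 3. Place at column 3.
Row 4: attacked by (1,7)→{4,7}; (2,5)→{3,5,7}; (3,3)→{2,3,4}; (6,4)→{2,4,6}; (7,2)→{2,5}. Safe: 1. Place at column 1.
Row 5: attacked by (1,7)→{3,7}; (2,5)→{2,5}; (3,3)→{1,3,5}; (4,1)→{1,2}; (6,4)→{3,4,5}; (7,2)→{2,4}. Safe: 6. Place at column 6.
Columns [7, 5, 3, 1, 6, 4, 2], r−c [-6, -3, 0, 3, -1, 2, 5], r+c [8, 7, 6, 5, 11, 10, 9] are all distinct, so no two queens attack.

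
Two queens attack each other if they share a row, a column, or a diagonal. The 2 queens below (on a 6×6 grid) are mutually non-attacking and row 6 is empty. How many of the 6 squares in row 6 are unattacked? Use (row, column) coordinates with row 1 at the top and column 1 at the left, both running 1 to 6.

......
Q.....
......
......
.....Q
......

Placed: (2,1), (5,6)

(2,1) attacks row 6 at column 1 and diagonals 5.
(5,6) attacks row 6 at column 6 and diagonals 5.
Attacked columns: {1, 5, 6}. Safe: {2, 3, 4}.

3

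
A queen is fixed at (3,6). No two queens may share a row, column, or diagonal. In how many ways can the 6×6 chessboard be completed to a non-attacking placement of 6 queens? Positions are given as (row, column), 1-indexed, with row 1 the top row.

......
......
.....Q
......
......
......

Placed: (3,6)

Branch on row 1: col 1 → 0; col 2 → 1; col 3 → 0; col 5 → 0.
Sum: 0 + 1 + 0 + 0 = 1.

1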